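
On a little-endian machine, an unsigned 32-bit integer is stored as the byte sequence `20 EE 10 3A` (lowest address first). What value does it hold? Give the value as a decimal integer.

Little-endian: lowest address holds the least-significant byte.
Reassemble most-significant byte first: 3A 10 EE 20 → 0x3A10EE20.
0x3A10EE20 = 974188064.

974188064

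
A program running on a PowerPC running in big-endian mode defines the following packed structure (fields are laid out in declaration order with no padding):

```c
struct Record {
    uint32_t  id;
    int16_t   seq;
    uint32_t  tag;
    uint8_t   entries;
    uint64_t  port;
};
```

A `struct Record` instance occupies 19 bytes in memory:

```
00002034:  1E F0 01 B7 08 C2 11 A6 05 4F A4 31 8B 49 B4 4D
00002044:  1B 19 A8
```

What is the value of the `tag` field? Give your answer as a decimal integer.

`tag` follows `id` (4 B), `seq` (2 B), so it starts at offset 4 + 2 = 6 and occupies 4 bytes.
Bytes at offsets 6..9: 11 A6 05 4F.
Big-endian stores the most-significant byte at the lowest address.
The bytes are already most-significant first: 0x11A6054F.
0x11A6054F = 296093007.

296093007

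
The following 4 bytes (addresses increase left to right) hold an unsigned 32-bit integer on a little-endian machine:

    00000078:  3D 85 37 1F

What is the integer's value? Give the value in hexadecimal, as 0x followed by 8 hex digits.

In little-endian order the low byte comes first in memory.
Reassemble most-significant byte first: 1F 37 85 3D → 0x1F37853D.

0x1F37853D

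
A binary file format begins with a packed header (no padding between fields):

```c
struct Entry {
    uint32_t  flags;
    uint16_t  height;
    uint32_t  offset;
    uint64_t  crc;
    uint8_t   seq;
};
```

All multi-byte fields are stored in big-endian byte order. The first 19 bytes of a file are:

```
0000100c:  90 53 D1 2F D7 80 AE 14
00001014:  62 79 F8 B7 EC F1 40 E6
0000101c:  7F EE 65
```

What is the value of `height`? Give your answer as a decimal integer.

55168

`height` follows `flags` (4 bytes), so it starts at byte offset 4 and occupies 2 bytes.
Bytes at offsets 4..5: D7 80.
Big-endian: lowest address holds the most-significant byte.
The bytes are already most-significant first: 0xD780.
0xD780 = 55168.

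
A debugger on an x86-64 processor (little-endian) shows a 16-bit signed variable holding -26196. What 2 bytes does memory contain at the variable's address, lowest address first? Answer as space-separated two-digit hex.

AC 99

Two's complement of -26196 in 16 bits: 26196 = 0x6654; invert → 0x99AB; add 1 → 0x99AC.
Split into bytes (most-significant first): 99 AC.
Little-endian: lowest address holds the least-significant byte.
So at ascending addresses the bytes are AC 99.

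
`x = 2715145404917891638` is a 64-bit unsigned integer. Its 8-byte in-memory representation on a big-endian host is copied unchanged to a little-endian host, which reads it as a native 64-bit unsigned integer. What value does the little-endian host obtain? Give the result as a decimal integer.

2715145404917891638 in 64-bit hexadecimal is 0x25AE225C3DAA4236.
Stored big-endian, the bytes at ascending addresses are 25 AE 22 5C 3D AA 42 36.
Read back as little-endian, the first byte is least significant, giving 0x3642AA3D5C22AE25.
0x3642AA3D5C22AE25 = 3909874607026515493.

3909874607026515493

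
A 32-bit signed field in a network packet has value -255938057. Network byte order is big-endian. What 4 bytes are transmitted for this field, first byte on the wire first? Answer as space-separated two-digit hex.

F0 BE B1 F7

Two's complement of -255938057 in 32 bits: 255938057 = 0x0F414E09; invert → 0xF0BEB1F6; add 1 → 0xF0BEB1F7.
Split into bytes (most-significant first): F0 BE B1 F7.
Big-endian: lowest address holds the most-significant byte.
So the memory order matches the most-significant-first order: F0 BE B1 F7.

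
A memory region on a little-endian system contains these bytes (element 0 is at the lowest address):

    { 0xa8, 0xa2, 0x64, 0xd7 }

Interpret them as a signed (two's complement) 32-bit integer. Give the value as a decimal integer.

Little-endian stores the least-significant byte at the lowest address.
Reassemble most-significant byte first: D7 64 A2 A8 → 0xD764A2A8.
Top bit is set, so as a signed 32-bit value this is 0xD764A2A8 − 2^32 = -681270616.

-681270616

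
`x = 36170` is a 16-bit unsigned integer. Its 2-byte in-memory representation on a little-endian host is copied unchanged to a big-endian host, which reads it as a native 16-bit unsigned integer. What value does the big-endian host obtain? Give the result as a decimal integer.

19085

36170 in 16-bit hexadecimal is 0x8D4A.
Stored little-endian, the bytes at ascending addresses are 4A 8D.
Read back as big-endian, the last byte is least significant, giving 0x4A8D.
0x4A8D = 19085.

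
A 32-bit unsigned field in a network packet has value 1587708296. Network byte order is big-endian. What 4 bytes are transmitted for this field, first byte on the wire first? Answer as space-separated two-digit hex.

1587708296 in hexadecimal, padded to 32 bits, is 0x5EA28188.
Split into bytes (most-significant first): 5E A2 81 88.
Big-endian: lowest address holds the most-significant byte.
So the memory order matches the most-significant-first order: 5E A2 81 88.

5E A2 81 88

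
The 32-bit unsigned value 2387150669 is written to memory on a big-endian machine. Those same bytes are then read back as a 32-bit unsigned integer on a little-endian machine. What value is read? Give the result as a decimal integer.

1292323214

2387150669 in 32-bit hexadecimal is 0x8E49074D.
Stored big-endian, the bytes at ascending addresses are 8E 49 07 4D.
Read back as little-endian, the first byte is least significant, giving 0x4D07498E.
0x4D07498E = 1292323214.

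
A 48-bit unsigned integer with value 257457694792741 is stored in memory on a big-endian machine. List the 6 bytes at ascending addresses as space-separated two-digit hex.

257457694792741 in hexadecimal, padded to 48 bits, is 0xEA280A715C25.
Split into bytes (most-significant first): EA 28 0A 71 5C 25.
Big-endian stores the most-significant byte at the lowest address.
So the memory order matches the most-significant-first order: EA 28 0A 71 5C 25.

EA 28 0A 71 5C 25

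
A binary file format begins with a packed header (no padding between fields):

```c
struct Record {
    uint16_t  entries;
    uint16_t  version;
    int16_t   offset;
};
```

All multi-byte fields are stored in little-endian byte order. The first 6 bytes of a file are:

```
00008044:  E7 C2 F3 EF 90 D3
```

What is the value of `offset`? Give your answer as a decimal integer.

-11376

`offset` follows `entries` (2 B), `version` (2 B), so it starts at offset 2 + 2 = 4 and occupies 2 bytes.
Bytes at offsets 4..5: 90 D3.
Little-endian: lowest address holds the least-significant byte.
Reassemble most-significant byte first: D3 90 → 0xD390.
Top bit is set, so as a signed 16-bit value this is 0xD390 − 2^16 = -11376.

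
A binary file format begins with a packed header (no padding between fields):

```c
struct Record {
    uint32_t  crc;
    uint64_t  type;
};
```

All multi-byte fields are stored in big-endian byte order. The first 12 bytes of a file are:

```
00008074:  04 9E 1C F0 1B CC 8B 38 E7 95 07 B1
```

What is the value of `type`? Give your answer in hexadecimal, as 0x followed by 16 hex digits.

0x1BCC8B38E79507B1

`type` follows `crc` (4 bytes), so it starts at byte offset 4 and occupies 8 bytes.
Bytes at offsets 4..11: 1B CC 8B 38 E7 95 07 B1.
Big-endian stores the most-significant byte at the lowest address.
The bytes are already most-significant first: 0x1BCC8B38E79507B1.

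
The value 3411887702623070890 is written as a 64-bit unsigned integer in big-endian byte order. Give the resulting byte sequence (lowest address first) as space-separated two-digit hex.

3411887702623070890 in hexadecimal, padded to 64 bits, is 0x2F5975C9E05F2AAA.
Split into bytes (most-significant first): 2F 59 75 C9 E0 5F 2A AA.
Big-endian: lowest address holds the most-significant byte.
So the memory order matches the most-significant-first order: 2F 59 75 C9 E0 5F 2A AA.

2F 59 75 C9 E0 5F 2A AA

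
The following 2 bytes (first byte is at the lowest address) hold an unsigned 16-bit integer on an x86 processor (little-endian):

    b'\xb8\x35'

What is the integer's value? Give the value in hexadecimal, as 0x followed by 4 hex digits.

0x35B8

Little-endian stores the least-significant byte at the lowest address.
Reassemble most-significant byte first: 35 B8 → 0x35B8.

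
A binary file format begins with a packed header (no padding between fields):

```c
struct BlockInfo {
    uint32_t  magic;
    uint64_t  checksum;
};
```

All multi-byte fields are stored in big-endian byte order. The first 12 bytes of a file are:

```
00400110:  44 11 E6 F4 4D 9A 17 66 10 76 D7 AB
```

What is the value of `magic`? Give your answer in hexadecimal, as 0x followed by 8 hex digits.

`magic` is the first field, at byte offset 0, occupying 4 bytes.
Bytes at offsets 0..3: 44 11 E6 F4.
Big-endian stores the most-significant byte at the lowest address.
The bytes are already most-significant first: 0x4411E6F4.

0x4411E6F4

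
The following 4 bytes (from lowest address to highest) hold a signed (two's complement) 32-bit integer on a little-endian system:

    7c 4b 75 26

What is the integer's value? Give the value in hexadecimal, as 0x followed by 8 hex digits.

Little-endian: lowest address holds the least-significant byte.
Reassemble most-significant byte first: 26 75 4B 7C → 0x26754B7C.

0x26754B7C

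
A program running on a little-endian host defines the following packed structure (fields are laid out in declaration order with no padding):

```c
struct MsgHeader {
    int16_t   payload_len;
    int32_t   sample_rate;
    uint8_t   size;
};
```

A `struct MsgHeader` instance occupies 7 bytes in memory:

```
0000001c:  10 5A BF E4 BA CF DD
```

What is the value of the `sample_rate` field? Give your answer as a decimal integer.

`sample_rate` follows `payload_len` (2 bytes), so it starts at byte offset 2 and occupies 4 bytes.
Bytes at offsets 2..5: BF E4 BA CF.
Little-endian stores the least-significant byte at the lowest address.
Reassemble most-significant byte first: CF BA E4 BF → 0xCFBAE4BF.
Top bit is set, so as a signed 32-bit value this is 0xCFBAE4BF − 2^32 = -809835329.

-809835329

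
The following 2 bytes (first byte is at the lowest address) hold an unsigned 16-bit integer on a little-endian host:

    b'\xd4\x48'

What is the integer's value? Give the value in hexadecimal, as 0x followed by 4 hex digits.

0x48D4

Little-endian stores the least-significant byte at the lowest address.
Reassemble most-significant byte first: 48 D4 → 0x48D4.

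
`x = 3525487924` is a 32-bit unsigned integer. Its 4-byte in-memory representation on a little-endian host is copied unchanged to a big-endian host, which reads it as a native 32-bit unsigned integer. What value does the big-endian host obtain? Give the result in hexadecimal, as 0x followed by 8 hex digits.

0x34AD22D2

3525487924 in 32-bit hexadecimal is 0xD222AD34.
Stored little-endian, the bytes at ascending addresses are 34 AD 22 D2.
Read back as big-endian, the last byte is least significant, giving 0x34AD22D2.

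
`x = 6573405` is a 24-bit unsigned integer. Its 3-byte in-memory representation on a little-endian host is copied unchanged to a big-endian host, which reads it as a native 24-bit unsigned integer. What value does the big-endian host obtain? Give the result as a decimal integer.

6114660

6573405 in 24-bit hexadecimal is 0x644D5D.
Stored little-endian, the bytes at ascending addresses are 5D 4D 64.
Read back as big-endian, the last byte is least significant, giving 0x5D4D64.
0x5D4D64 = 6114660.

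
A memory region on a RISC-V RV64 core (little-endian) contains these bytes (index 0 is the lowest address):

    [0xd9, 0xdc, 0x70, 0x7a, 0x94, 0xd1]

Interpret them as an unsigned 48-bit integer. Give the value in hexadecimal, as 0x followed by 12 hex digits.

In little-endian order the low byte comes first in memory.
Reassemble most-significant byte first: D1 94 7A 70 DC D9 → 0xD1947A70DCD9.

0xD1947A70DCD9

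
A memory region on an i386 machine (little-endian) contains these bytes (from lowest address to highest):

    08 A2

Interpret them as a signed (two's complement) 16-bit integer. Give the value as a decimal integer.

-24056

In little-endian order the low byte comes first in memory.
Reassemble most-significant byte first: A2 08 → 0xA208.
Top bit is set, so as a signed 16-bit value this is 0xA208 − 2^16 = -24056.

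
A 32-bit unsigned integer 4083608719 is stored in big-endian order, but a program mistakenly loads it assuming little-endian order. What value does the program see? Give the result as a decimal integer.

4083608719 in 32-bit hexadecimal is 0xF366EC8F.
Stored big-endian, the bytes at ascending addresses are F3 66 EC 8F.
Read back as little-endian, the first byte is least significant, giving 0x8FEC66F3.
0x8FEC66F3 = 2414634739.

2414634739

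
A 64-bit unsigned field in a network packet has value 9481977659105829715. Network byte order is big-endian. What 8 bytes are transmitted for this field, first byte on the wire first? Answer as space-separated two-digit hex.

9481977659105829715 in hexadecimal, padded to 64 bits, is 0x8396C0717B316353.
Split into bytes (most-significant first): 83 96 C0 71 7B 31 63 53.
In big-endian order the high byte comes first in memory.
So the memory order matches the most-significant-first order: 83 96 C0 71 7B 31 63 53.

83 96 C0 71 7B 31 63 53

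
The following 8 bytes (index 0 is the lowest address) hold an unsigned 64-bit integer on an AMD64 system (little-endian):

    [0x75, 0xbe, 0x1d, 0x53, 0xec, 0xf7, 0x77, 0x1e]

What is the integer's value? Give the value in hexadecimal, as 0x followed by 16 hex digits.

0x1E77F7EC531DBE75

Little-endian: lowest address holds the least-significant byte.
Reassemble most-significant byte first: 1E 77 F7 EC 53 1D BE 75 → 0x1E77F7EC531DBE75.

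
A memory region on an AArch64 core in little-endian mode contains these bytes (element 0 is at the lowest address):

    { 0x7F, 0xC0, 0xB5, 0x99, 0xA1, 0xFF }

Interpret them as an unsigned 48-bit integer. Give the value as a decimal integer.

281069533642879

Little-endian: lowest address holds the least-significant byte.
Reassemble most-significant byte first: FF A1 99 B5 C0 7F → 0xFFA199B5C07F.
0xFFA199B5C07F = 281069533642879.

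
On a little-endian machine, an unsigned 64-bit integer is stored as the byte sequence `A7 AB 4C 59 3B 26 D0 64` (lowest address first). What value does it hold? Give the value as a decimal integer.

7264348235291732903

Little-endian: lowest address holds the least-significant byte.
Reassemble most-significant byte first: 64 D0 26 3B 59 4C AB A7 → 0x64D0263B594CABA7.
0x64D0263B594CABA7 = 7264348235291732903.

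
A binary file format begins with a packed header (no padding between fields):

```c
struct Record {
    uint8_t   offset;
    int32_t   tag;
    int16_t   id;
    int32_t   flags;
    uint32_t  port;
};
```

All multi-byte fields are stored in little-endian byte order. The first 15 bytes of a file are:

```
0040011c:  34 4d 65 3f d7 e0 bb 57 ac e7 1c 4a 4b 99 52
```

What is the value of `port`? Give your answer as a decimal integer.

1385777994

`port` follows `offset` (1 B), `tag` (4 B), `id` (2 B), `flags` (4 B), so it starts at offset 1 + 4 + 2 + 4 = 11 and occupies 4 bytes.
Bytes at offsets 11..14: 4A 4B 99 52.
In little-endian order the low byte comes first in memory.
Reassemble most-significant byte first: 52 99 4B 4A → 0x52994B4A.
0x52994B4A = 1385777994.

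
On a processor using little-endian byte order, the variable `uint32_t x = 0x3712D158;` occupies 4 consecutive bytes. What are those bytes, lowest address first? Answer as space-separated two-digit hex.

58 D1 12 37

Split into bytes (most-significant first): 37 12 D1 58.
Little-endian stores the least-significant byte at the lowest address.
So at ascending addresses the bytes are 58 D1 12 37.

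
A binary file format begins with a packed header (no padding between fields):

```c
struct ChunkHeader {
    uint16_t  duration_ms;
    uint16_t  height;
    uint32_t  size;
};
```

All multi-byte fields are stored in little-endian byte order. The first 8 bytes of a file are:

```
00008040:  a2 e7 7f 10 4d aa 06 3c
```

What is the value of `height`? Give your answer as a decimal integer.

4223

`height` follows `duration_ms` (2 bytes), so it starts at byte offset 2 and occupies 2 bytes.
Bytes at offsets 2..3: 7F 10.
Little-endian: lowest address holds the least-significant byte.
Reassemble most-significant byte first: 10 7F → 0x107F.
0x107F = 4223.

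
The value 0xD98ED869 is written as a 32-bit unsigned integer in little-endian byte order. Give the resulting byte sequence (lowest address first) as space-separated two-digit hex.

Split into bytes (most-significant first): D9 8E D8 69.
Little-endian stores the least-significant byte at the lowest address.
So at ascending addresses the bytes are 69 D8 8E D9.

69 D8 8E D9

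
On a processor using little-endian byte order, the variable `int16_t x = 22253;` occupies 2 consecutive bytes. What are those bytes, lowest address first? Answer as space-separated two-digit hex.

ED 56

22253 in hexadecimal, padded to 16 bits, is 0x56ED.
Split into bytes (most-significant first): 56 ED.
Little-endian: lowest address holds the least-significant byte.
So at ascending addresses the bytes are ED 56.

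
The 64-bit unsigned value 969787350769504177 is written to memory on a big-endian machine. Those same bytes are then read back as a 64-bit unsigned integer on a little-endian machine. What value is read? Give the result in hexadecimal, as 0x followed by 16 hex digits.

0xB18F48167560750D

969787350769504177 in 64-bit hexadecimal is 0x0D75607516488FB1.
Stored big-endian, the bytes at ascending addresses are 0D 75 60 75 16 48 8F B1.
Read back as little-endian, the first byte is least significant, giving 0xB18F48167560750D.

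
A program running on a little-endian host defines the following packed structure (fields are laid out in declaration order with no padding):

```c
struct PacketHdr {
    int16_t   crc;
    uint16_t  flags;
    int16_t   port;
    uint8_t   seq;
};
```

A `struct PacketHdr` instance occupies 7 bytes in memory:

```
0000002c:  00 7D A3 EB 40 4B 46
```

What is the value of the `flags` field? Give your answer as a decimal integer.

`flags` follows `crc` (2 bytes), so it starts at byte offset 2 and occupies 2 bytes.
Bytes at offsets 2..3: A3 EB.
Little-endian: lowest address holds the least-significant byte.
Reassemble most-significant byte first: EB A3 → 0xEBA3.
0xEBA3 = 60323.

60323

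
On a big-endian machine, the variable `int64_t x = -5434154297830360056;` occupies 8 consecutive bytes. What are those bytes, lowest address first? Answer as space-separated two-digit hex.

Two's complement of -5434154297830360056 in 64 bits: 5434154297830360056 = 0x4B69FE8AE0D743F8; invert → 0xB49601751F28BC07; add 1 → 0xB49601751F28BC08.
Split into bytes (most-significant first): B4 96 01 75 1F 28 BC 08.
In big-endian order the high byte comes first in memory.
So the memory order matches the most-significant-first order: B4 96 01 75 1F 28 BC 08.

B4 96 01 75 1F 28 BC 08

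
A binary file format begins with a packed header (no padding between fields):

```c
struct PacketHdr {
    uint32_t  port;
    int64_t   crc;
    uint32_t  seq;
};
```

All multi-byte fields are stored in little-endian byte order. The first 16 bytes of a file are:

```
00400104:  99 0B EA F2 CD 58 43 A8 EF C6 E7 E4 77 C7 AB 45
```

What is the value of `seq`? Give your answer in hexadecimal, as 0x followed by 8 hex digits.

`seq` follows `port` (4 B), `crc` (8 B), so it starts at offset 4 + 8 = 12 and occupies 4 bytes.
Bytes at offsets 12..15: 77 C7 AB 45.
Little-endian: lowest address holds the least-significant byte.
Reassemble most-significant byte first: 45 AB C7 77 → 0x45ABC777.

0x45ABC777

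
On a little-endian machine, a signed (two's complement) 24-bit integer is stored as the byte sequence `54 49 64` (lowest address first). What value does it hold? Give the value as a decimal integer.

In little-endian order the low byte comes first in memory.
Reassemble most-significant byte first: 64 49 54 → 0x644954.
0x644954 = 6572372.

6572372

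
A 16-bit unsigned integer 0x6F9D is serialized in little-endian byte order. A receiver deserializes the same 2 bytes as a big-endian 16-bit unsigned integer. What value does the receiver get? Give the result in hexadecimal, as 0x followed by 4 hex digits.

Stored little-endian, the bytes at ascending addresses are 9D 6F.
Read back as big-endian, the last byte is least significant, giving 0x9D6F.

0x9D6F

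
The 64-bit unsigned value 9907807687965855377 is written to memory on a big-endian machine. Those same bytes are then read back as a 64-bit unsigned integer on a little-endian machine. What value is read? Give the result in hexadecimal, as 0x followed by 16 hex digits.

0x91CE1630999A7F89

9907807687965855377 in 64-bit hexadecimal is 0x897F9A993016CE91.
Stored big-endian, the bytes at ascending addresses are 89 7F 9A 99 30 16 CE 91.
Read back as little-endian, the first byte is least significant, giving 0x91CE1630999A7F89.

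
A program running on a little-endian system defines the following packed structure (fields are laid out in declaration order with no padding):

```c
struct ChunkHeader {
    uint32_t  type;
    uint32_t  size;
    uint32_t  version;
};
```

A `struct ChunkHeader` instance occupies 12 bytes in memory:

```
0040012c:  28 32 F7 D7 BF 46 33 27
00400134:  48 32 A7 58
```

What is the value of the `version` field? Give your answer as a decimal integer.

`version` follows `type` (4 B), `size` (4 B), so it starts at offset 4 + 4 = 8 and occupies 4 bytes.
Bytes at offsets 8..11: 48 32 A7 58.
Little-endian: lowest address holds the least-significant byte.
Reassemble most-significant byte first: 58 A7 32 48 → 0x58A73248.
0x58A73248 = 1487352392.

1487352392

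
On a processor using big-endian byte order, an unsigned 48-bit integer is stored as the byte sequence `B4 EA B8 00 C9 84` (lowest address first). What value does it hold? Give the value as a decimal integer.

198920202406276

Big-endian stores the most-significant byte at the lowest address.
The bytes are already most-significant first: 0xB4EAB800C984.
0xB4EAB800C984 = 198920202406276.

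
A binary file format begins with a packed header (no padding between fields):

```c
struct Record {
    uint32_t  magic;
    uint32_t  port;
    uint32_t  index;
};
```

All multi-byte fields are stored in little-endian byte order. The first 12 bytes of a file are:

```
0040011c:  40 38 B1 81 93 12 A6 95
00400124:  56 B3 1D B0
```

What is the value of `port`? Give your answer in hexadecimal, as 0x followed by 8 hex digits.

0x95A61293

`port` follows `magic` (4 bytes), so it starts at byte offset 4 and occupies 4 bytes.
Bytes at offsets 4..7: 93 12 A6 95.
Little-endian: lowest address holds the least-significant byte.
Reassemble most-significant byte first: 95 A6 12 93 → 0x95A61293.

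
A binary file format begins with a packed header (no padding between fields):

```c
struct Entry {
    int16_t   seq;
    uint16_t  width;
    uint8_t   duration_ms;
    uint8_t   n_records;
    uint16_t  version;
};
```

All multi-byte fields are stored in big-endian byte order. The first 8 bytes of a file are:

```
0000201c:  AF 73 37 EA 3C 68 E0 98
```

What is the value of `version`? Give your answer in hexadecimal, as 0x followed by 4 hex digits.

`version` follows `seq` (2 B), `width` (2 B), `duration_ms` (1 B), `n_records` (1 B), so it starts at offset 2 + 2 + 1 + 1 = 6 and occupies 2 bytes.
Bytes at offsets 6..7: E0 98.
In big-endian order the high byte comes first in memory.
The bytes are already most-significant first: 0xE098.

0xE098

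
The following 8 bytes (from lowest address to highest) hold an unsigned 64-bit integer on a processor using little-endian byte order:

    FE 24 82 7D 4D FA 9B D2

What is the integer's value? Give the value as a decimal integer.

Little-endian stores the least-significant byte at the lowest address.
Reassemble most-significant byte first: D2 9B FA 4D 7D 82 24 FE → 0xD29BFA4D7D8224FE.
0xD29BFA4D7D8224FE = 15175998580080125182.

15175998580080125182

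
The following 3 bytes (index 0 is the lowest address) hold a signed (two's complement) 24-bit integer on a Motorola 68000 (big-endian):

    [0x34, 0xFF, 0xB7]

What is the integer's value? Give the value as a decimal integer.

Big-endian: lowest address holds the most-significant byte.
The bytes are already most-significant first: 0x34FFB7.
0x34FFB7 = 3473335.

3473335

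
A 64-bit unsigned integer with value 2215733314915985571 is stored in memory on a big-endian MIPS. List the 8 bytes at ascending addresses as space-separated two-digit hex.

2215733314915985571 in hexadecimal, padded to 64 bits, is 0x1EBFDDB5E090E8A3.
Split into bytes (most-significant first): 1E BF DD B5 E0 90 E8 A3.
Big-endian: lowest address holds the most-significant byte.
So the memory order matches the most-significant-first order: 1E BF DD B5 E0 90 E8 A3.

1E BF DD B5 E0 90 E8 A3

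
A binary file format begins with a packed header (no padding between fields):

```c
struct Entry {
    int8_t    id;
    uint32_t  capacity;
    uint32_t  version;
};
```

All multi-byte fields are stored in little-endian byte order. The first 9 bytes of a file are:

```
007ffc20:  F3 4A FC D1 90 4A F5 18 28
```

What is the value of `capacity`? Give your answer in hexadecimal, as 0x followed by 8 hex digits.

0x90D1FC4A

`capacity` follows `id` (1 byte), so it starts at byte offset 1 and occupies 4 bytes.
Bytes at offsets 1..4: 4A FC D1 90.
Little-endian: lowest address holds the least-significant byte.
Reassemble most-significant byte first: 90 D1 FC 4A → 0x90D1FC4A.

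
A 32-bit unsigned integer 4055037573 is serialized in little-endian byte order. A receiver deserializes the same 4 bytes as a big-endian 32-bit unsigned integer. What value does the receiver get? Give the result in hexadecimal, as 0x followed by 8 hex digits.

0x85F6B2F1

4055037573 in 32-bit hexadecimal is 0xF1B2F685.
Stored little-endian, the bytes at ascending addresses are 85 F6 B2 F1.
Read back as big-endian, the last byte is least significant, giving 0x85F6B2F1.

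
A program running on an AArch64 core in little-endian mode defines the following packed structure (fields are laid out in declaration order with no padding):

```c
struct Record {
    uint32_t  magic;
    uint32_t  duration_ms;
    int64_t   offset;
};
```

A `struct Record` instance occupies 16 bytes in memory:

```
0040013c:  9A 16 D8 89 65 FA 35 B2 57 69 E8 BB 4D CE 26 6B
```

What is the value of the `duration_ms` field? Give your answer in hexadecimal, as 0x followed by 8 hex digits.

`duration_ms` follows `magic` (4 bytes), so it starts at byte offset 4 and occupies 4 bytes.
Bytes at offsets 4..7: 65 FA 35 B2.
Little-endian: lowest address holds the least-significant byte.
Reassemble most-significant byte first: B2 35 FA 65 → 0xB235FA65.

0xB235FA65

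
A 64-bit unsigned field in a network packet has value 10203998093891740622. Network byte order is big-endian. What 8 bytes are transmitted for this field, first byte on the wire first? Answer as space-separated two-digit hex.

8D 9B E2 34 0B 2E 23 CE

10203998093891740622 in hexadecimal, padded to 64 bits, is 0x8D9BE2340B2E23CE.
Split into bytes (most-significant first): 8D 9B E2 34 0B 2E 23 CE.
Big-endian: lowest address holds the most-significant byte.
So the memory order matches the most-significant-first order: 8D 9B E2 34 0B 2E 23 CE.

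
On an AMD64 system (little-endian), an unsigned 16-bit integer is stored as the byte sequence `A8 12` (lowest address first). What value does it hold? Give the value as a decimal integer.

4776

Little-endian: lowest address holds the least-significant byte.
Reassemble most-significant byte first: 12 A8 → 0x12A8.
0x12A8 = 4776.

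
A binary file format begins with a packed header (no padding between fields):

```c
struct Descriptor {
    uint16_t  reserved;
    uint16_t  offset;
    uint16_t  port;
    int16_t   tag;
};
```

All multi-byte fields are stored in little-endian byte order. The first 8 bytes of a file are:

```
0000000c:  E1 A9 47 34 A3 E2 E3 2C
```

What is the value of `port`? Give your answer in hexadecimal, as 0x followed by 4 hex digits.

`port` follows `reserved` (2 B), `offset` (2 B), so it starts at offset 2 + 2 = 4 and occupies 2 bytes.
Bytes at offsets 4..5: A3 E2.
Little-endian stores the least-significant byte at the lowest address.
Reassemble most-significant byte first: E2 A3 → 0xE2A3.

0xE2A3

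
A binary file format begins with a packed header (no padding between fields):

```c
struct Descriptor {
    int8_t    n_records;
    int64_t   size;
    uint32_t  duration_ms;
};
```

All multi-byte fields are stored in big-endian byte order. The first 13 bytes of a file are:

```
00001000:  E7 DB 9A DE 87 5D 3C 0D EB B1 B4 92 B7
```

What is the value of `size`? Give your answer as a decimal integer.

-2622539160023724565

`size` follows `n_records` (1 byte), so it starts at byte offset 1 and occupies 8 bytes.
Bytes at offsets 1..8: DB 9A DE 87 5D 3C 0D EB.
In big-endian order the high byte comes first in memory.
The bytes are already most-significant first: 0xDB9ADE875D3C0DEB.
Top bit is set, so as a signed 64-bit value this is 0xDB9ADE875D3C0DEB − 2^64 = -2622539160023724565.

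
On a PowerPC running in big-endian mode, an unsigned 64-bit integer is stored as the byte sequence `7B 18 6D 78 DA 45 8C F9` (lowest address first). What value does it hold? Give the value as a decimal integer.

Big-endian: lowest address holds the most-significant byte.
The bytes are already most-significant first: 0x7B186D78DA458CF9.
0x7B186D78DA458CF9 = 8869959831931686137.

8869959831931686137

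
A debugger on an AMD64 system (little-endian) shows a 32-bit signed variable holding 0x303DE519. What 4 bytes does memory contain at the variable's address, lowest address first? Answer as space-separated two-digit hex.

Split into bytes (most-significant first): 30 3D E5 19.
In little-endian order the low byte comes first in memory.
So at ascending addresses the bytes are 19 E5 3D 30.

19 E5 3D 30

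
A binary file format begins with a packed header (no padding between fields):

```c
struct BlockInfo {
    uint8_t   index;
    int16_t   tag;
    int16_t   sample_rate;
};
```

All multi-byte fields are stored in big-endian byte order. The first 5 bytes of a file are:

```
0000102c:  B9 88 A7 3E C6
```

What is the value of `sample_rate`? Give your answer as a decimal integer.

16070

`sample_rate` follows `index` (1 B), `tag` (2 B), so it starts at offset 1 + 2 = 3 and occupies 2 bytes.
Bytes at offsets 3..4: 3E C6.
Big-endian stores the most-significant byte at the lowest address.
The bytes are already most-significant first: 0x3EC6.
0x3EC6 = 16070.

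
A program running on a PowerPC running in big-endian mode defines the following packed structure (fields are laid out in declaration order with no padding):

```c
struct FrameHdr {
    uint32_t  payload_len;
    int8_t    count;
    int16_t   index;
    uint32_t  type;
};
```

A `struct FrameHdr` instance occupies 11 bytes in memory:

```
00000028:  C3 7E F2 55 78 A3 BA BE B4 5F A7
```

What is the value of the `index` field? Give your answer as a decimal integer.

`index` follows `payload_len` (4 B), `count` (1 B), so it starts at offset 4 + 1 = 5 and occupies 2 bytes.
Bytes at offsets 5..6: A3 BA.
In big-endian order the high byte comes first in memory.
The bytes are already most-significant first: 0xA3BA.
Top bit is set, so as a signed 16-bit value this is 0xA3BA − 2^16 = -23622.

-23622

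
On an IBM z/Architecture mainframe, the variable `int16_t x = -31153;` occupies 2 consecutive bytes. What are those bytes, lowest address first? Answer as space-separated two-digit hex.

Two's complement of -31153 in 16 bits: 31153 = 0x79B1; invert → 0x864E; add 1 → 0x864F.
Split into bytes (most-significant first): 86 4F.
Big-endian stores the most-significant byte at the lowest address.
So the memory order matches the most-significant-first order: 86 4F.

86 4F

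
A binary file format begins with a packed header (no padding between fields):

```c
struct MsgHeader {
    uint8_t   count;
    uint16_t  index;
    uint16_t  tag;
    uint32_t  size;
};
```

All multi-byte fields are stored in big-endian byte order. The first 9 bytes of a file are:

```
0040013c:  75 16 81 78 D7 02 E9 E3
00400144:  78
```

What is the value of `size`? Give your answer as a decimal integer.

48882552

`size` follows `count` (1 B), `index` (2 B), `tag` (2 B), so it starts at offset 1 + 2 + 2 = 5 and occupies 4 bytes.
Bytes at offsets 5..8: 02 E9 E3 78.
Big-endian: lowest address holds the most-significant byte.
The bytes are already most-significant first: 0x02E9E378.
0x02E9E378 = 48882552.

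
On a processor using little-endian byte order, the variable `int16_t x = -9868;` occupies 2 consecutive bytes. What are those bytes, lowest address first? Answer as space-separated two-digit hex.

74 D9

Two's complement of -9868 in 16 bits: 9868 = 0x268C; invert → 0xD973; add 1 → 0xD974.
Split into bytes (most-significant first): D9 74.
Little-endian: lowest address holds the least-significant byte.
So at ascending addresses the bytes are 74 D9.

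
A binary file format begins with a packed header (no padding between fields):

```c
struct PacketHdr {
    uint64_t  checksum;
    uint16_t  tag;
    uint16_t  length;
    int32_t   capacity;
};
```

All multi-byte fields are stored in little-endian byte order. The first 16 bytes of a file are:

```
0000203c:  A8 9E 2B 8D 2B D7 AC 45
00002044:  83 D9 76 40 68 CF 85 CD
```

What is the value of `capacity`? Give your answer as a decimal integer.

-846868632

`capacity` follows `checksum` (8 B), `tag` (2 B), `length` (2 B), so it starts at offset 8 + 2 + 2 = 12 and occupies 4 bytes.
Bytes at offsets 12..15: 68 CF 85 CD.
Little-endian: lowest address holds the least-significant byte.
Reassemble most-significant byte first: CD 85 CF 68 → 0xCD85CF68.
Top bit is set, so as a signed 32-bit value this is 0xCD85CF68 − 2^32 = -846868632.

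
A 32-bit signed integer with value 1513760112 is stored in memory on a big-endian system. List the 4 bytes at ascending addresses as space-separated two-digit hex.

1513760112 in hexadecimal, padded to 32 bits, is 0x5A3A2570.
Split into bytes (most-significant first): 5A 3A 25 70.
In big-endian order the high byte comes first in memory.
So the memory order matches the most-significant-first order: 5A 3A 25 70.

5A 3A 25 70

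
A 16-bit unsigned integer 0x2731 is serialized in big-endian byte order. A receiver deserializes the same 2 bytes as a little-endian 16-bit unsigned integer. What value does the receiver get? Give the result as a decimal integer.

12583

Stored big-endian, the bytes at ascending addresses are 27 31.
Read back as little-endian, the first byte is least significant, giving 0x3127.
0x3127 = 12583.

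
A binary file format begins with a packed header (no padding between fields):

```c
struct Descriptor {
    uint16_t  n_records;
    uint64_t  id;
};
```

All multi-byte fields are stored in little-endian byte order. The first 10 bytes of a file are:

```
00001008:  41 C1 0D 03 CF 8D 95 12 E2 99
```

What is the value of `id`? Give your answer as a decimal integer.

`id` follows `n_records` (2 bytes), so it starts at byte offset 2 and occupies 8 bytes.
Bytes at offsets 2..9: 0D 03 CF 8D 95 12 E2 99.
In little-endian order the low byte comes first in memory.
Reassemble most-significant byte first: 99 E2 12 95 8D CF 03 0D → 0x99E212958DCF030D.
0x99E212958DCF030D = 11088445666078163725.

11088445666078163725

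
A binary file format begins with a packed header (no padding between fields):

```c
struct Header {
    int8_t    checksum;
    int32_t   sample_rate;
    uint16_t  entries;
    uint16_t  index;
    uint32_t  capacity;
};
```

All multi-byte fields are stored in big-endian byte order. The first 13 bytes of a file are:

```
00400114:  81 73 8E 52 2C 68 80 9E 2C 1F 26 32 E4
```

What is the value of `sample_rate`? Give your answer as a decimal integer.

`sample_rate` follows `checksum` (1 byte), so it starts at byte offset 1 and occupies 4 bytes.
Bytes at offsets 1..4: 73 8E 52 2C.
Big-endian stores the most-significant byte at the lowest address.
The bytes are already most-significant first: 0x738E522C.
0x738E522C = 1938706988.

1938706988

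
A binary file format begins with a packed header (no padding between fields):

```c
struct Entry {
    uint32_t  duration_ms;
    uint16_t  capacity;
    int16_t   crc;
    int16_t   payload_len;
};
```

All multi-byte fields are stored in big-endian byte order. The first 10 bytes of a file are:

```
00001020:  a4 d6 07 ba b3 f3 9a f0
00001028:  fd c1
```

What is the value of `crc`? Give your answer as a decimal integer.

`crc` follows `duration_ms` (4 B), `capacity` (2 B), so it starts at offset 4 + 2 = 6 and occupies 2 bytes.
Bytes at offsets 6..7: 9A F0.
Big-endian: lowest address holds the most-significant byte.
The bytes are already most-significant first: 0x9AF0.
Top bit is set, so as a signed 16-bit value this is 0x9AF0 − 2^16 = -25872.

-25872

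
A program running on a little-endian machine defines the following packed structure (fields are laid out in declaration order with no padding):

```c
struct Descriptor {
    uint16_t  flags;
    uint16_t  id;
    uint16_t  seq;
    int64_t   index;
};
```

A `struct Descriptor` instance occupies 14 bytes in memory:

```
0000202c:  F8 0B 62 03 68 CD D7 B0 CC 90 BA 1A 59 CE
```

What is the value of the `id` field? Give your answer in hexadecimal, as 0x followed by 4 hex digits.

`id` follows `flags` (2 bytes), so it starts at byte offset 2 and occupies 2 bytes.
Bytes at offsets 2..3: 62 03.
Little-endian: lowest address holds the least-significant byte.
Reassemble most-significant byte first: 03 62 → 0x0362.

0x0362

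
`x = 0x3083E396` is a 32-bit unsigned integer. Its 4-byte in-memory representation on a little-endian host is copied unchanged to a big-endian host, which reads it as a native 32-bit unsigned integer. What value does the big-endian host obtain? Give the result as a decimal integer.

2531492656

Stored little-endian, the bytes at ascending addresses are 96 E3 83 30.
Read back as big-endian, the last byte is least significant, giving 0x96E38330.
0x96E38330 = 2531492656.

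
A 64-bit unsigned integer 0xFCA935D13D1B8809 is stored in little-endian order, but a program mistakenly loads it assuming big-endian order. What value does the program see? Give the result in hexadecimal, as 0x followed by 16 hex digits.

Stored little-endian, the bytes at ascending addresses are 09 88 1B 3D D1 35 A9 FC.
Read back as big-endian, the last byte is least significant, giving 0x09881B3DD135A9FC.

0x09881B3DD135A9FC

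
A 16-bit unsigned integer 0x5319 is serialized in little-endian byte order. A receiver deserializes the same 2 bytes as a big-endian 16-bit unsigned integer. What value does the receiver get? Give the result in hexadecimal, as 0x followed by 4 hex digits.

Stored little-endian, the bytes at ascending addresses are 19 53.
Read back as big-endian, the last byte is least significant, giving 0x1953.

0x1953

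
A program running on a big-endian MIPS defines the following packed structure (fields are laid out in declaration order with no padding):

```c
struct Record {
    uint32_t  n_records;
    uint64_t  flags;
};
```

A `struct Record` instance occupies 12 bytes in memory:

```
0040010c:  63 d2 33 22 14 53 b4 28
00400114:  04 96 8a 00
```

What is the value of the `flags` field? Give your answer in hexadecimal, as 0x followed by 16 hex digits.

`flags` follows `n_records` (4 bytes), so it starts at byte offset 4 and occupies 8 bytes.
Bytes at offsets 4..11: 14 53 B4 28 04 96 8A 00.
In big-endian order the high byte comes first in memory.
The bytes are already most-significant first: 0x1453B42804968A00.

0x1453B42804968A00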